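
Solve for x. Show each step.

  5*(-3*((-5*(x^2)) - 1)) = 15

Step 1. [5*(-3*((-5*(x^2)) - 1)) = 15] divide by the outer 5. So div: -3*((-5*(x^2)) - 1) = 3.
Step 2. [-3*((-5*(x^2)) - 1) = 3] leading coefficient -3: divide by -3 ⇒ div: (-5*(x^2)) - 1 = -1.
Step 3. [(-5*(x^2)) - 1 = -1] peel the -1: add 1 from each side. So sub: -5*(x^2) = 0.
Step 4. [-5*(x^2) = 0] LHS = -5·(…); ÷-5 both sides. So div: x^2 = 0.
Step 5. [x^2 = 0] LHS squared, RHS 0 ≥ 0: apply √ (±). So sqrt: x = 0.

Answer: x ∈ {0}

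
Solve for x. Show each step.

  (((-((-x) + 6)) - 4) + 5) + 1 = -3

Step 1. [(((-((-x) + 6)) - 4) + 5) + 1 = -3] peel the +1: subtract 1 from each side. So sub: ((-((-x) + 6)) - 4) + 5 = -4.
Step 2. [((-((-x) + 6)) - 4) + 5 = -4] +5 is outermost — subtract 5 both sides, so sub: (-((-x) + 6)) - 4 = -9.
Step 3. [(-((-x) + 6)) - 4 = -9] 4 comes off first (add 4) ⇒ sub: -((-x) + 6) = -5.
Step 4. [-((-x) + 6) = -5] LHS negated; negate both sides, so neg: (-x) + 6 = 5.
Step 5. [(-x) + 6 = 5] peel the +6: subtract 6 from each side, so sub: -x = -1.
Step 6. [-x = -1] flip signs both sides, so neg: x = 1.

Answer: x ∈ {1}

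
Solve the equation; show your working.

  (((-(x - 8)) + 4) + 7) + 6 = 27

Step 1. [(((-(x - 8)) + 4) + 7) + 6 = 27] peel the +6: subtract 6 from each side, so sub: ((-(x - 8)) + 4) + 7 = 21.
Step 2. [((-(x - 8)) + 4) + 7 = 21] subtract 7: x sits inside (… + 7) ⇒ sub: (-(x - 8)) + 4 = 14.
Step 3. [(-(x - 8)) + 4 = 14] the outer +4 inverts by subtracting 4. So sub: -(x - 8) = 10.
Step 4. [-(x - 8) = 10] leading − — multiply by −1 ⇒ neg: x - 8 = -10.
Step 5. [x - 8 = -10] -8 is outermost — add 8 both sides. So sub: x = -2.

Answer: x ∈ {-2}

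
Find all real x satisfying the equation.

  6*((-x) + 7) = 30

Step 1. [6*((-x) + 7) = 30] 6·(inner) — divide through by 6, so div: (-x) + 7 = 5.
Step 2. [(-x) + 7 = 5] +7 is outermost — subtract 7 both sides ⇒ sub: -x = -2.
Step 3. [-x = -2] flip signs both sides, so neg: x = 2.

Answer: x ∈ {2}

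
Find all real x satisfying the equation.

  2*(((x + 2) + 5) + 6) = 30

Step 1. [2*(((x + 2) + 5) + 6) = 30] 2·(inner) — divide through by 2, so div: ((x + 2) + 5) + 6 = 15.
Step 2. [((x + 2) + 5) + 6 = 15] peel the +6: subtract 6 from each side, so sub: (x + 2) + 5 = 9.
Step 3. [(x + 2) + 5 = 9] +5 is outermost — subtract 5 both sides, so sub: x + 2 = 4.
Step 4. [x + 2 = 4] +2 is outermost — subtract 2 both sides ⇒ sub: x = 2.

Answer: x ∈ {2}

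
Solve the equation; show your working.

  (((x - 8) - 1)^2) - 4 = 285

Step 1. [(((x - 8) - 1)^2) - 4 = 285] add 4: x sits inside (… - 4), so sub: ((x - 8) - 1)^2 = 289.
Step 2. [((x - 8) - 1)^2 = 289] √ both sides: 289 ≥ 0 gives two branches, so sqrt: (x - 8) - 1 = 17 or -17.
Step 3. [(x - 8) - 1 = 17 or -17] -1 is outermost — add 1 both sides ⇒ sub: x - 8 = 18 or -16.
Step 4. [x - 8 = 18 or -16] 8 comes off first (add 8). So sub: x = 26 or -8.

Answer: x ∈ {-8, 26}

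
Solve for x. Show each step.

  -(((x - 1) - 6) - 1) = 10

Step 1. [-(((x - 1) - 6) - 1) = 10] LHS negated; negate both sides, so neg: ((x - 1) - 6) - 1 = -10.
Step 2. [((x - 1) - 6) - 1 = -10] add 1: x sits inside (… - 1). So sub: (x - 1) - 6 = -9.
Step 3. [(x - 1) - 6 = -9] -6 is outermost — add 6 both sides ⇒ sub: x - 1 = -3.
Step 4. [x - 1 = -3] -1 is outermost — add 1 both sides ⇒ sub: x = -2.

Answer: x ∈ {-2}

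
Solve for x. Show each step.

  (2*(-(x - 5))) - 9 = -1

Step 1. [(2*(-(x - 5))) - 9 = -1] -9 is outermost — add 9 both sides, so sub: 2*(-(x - 5)) = 8.
Step 2. [2*(-(x - 5)) = 8] 2 out front; divide by 2 ⇒ div: -(x - 5) = 4.
Step 3. [-(x - 5) = 4] flip signs both sides ⇒ neg: x - 5 = -4.
Step 4. [x - 5 = -4] peel the -5: add 5 from each side. So sub: x = 1.

Answer: x ∈ {1}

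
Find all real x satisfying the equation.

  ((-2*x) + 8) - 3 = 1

Step 1. [((-2*x) + 8) - 3 = 1] peel the -3: add 3 from each side. So sub: (-2*x) + 8 = 4.
Step 2. [(-2*x) + 8 = 4] +8 is outermost — subtract 8 both sides ⇒ sub: -2*x = -4.
Step 3. [-2*x = -4] leading coefficient -2: divide by -2, so div: x = 2.

Answer: x ∈ {2}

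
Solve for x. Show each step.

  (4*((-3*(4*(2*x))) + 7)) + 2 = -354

Step 1. [(4*((-3*(4*(2*x))) + 7)) + 2 = -354] 2 comes off first (subtract 2). So sub: 4*((-3*(4*(2*x))) + 7) = -356.
Step 2. [4*((-3*(4*(2*x))) + 7) = -356] LHS = 4·(…); ÷4 both sides. So div: (-3*(4*(2*x))) + 7 = -89.
Step 3. [(-3*(4*(2*x))) + 7 = -89] 7 comes off first (subtract 7), so sub: -3*(4*(2*x)) = -96.
Step 4. [-3*(4*(2*x)) = -96] LHS = -3·(…); ÷-3 both sides ⇒ div: 4*(2*x) = 32.
Step 5. [4*(2*x) = 32] 4 out front; divide by 4, so div: 2*x = 8.
Step 6. [2*x = 8] LHS = 2·(…); ÷2 both sides. So div: x = 4.

Answer: x ∈ {4}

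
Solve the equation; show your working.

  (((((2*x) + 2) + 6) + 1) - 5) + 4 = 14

Step 1. [(((((2*x) + 2) + 6) + 1) - 5) + 4 = 14] subtract 4: x sits inside (… + 4), so sub: ((((2*x) + 2) + 6) + 1) - 5 = 10.
Step 2. [((((2*x) + 2) + 6) + 1) - 5 = 10] the outer -5 inverts by adding 5. So sub: (((2*x) + 2) + 6) + 1 = 15.
Step 3. [(((2*x) + 2) + 6) + 1 = 15] subtract 1: x sits inside (… + 1) ⇒ sub: ((2*x) + 2) + 6 = 14.
Step 4. [((2*x) + 2) + 6 = 14] subtract 6: x sits inside (… + 6). So sub: (2*x) + 2 = 8.
Step 5. [(2*x) + 2 = 8] common factor 2 (LHS and 8) — divide through. So factor: x + 1 = 4.
Step 6. [x + 1 = 4] subtract 1: x sits inside (… + 1) ⇒ sub: x = 3.

Answer: x ∈ {3}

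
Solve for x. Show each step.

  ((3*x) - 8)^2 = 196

Step 1. [((3*x) - 8)^2 = 196] LHS squared, RHS 196 ≥ 0: apply √ (±). So sqrt: (3*x) - 8 = 14 or -14.
Step 2. [(3*x) - 8 = 14 or -14] 8 comes off first (add 8), so sub: 3*x = 22 or -6.
Step 3. [3*x = 22 or -6] leading coefficient 3: divide by 3. So div: x = 22/3 or -2.

Answer: x ∈ {-2, 22/3}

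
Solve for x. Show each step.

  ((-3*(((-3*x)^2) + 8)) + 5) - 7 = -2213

Step 1. [((-3*(((-3*x)^2) + 8)) + 5) - 7 = -2213] the outer -7 inverts by adding 7, so sub: (-3*(((-3*x)^2) + 8)) + 5 = -2206.
Step 2. [(-3*(((-3*x)^2) + 8)) + 5 = -2206] 5 comes off first (subtract 5). So sub: -3*(((-3*x)^2) + 8) = -2211.
Step 3. [-3*(((-3*x)^2) + 8) = -2211] leading coefficient -3: divide by -3. So div: ((-3*x)^2) + 8 = 737.
Step 4. [((-3*x)^2) + 8 = 737] subtract 8: x sits inside (… + 8). So sub: (-3*x)^2 = 729.
Step 5. [(-3*x)^2 = 729] LHS squared, RHS 729 ≥ 0: apply √ (±). So sqrt: -3*x = 27 or -27.
Step 6. [-3*x = 27 or -27] divide by the outer -3, so div: x = -9 or 9.

Answer: x ∈ {-9, 9}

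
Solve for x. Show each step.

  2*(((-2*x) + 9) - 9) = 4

Step 1. [2*(((-2*x) + 9) - 9) = 4] 2·(inner) — divide through by 2 ⇒ div: ((-2*x) + 9) - 9 = 2.
Step 2. [((-2*x) + 9) - 9 = 2] the outer -9 inverts by adding 9. So sub: (-2*x) + 9 = 11.
Step 3. [(-2*x) + 9 = 11] subtract 9: x sits inside (… + 9) ⇒ sub: -2*x = 2.
Step 4. [-2*x = 2] -2·(inner) — divide through by -2 ⇒ div: x = -1.

Answer: x ∈ {-1}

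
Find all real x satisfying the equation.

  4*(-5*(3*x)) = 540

Step 1. [4*(-5*(3*x)) = 540] divide by the outer 4 ⇒ div: -5*(3*x) = 135.
Step 2. [-5*(3*x) = 135] LHS = -5·(…); ÷-5 both sides ⇒ div: 3*x = -27.
Step 3. [3*x = -27] LHS = 3·(…); ÷3 both sides ⇒ div: x = -9.

Answer: x ∈ {-9}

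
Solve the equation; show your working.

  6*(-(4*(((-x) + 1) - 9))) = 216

Step 1. [6*(-(4*(((-x) + 1) - 9))) = 216] divide by the outer 6, so div: -(4*(((-x) + 1) - 9)) = 36.
Step 2. [-(4*(((-x) + 1) - 9)) = 36] flip signs both sides ⇒ neg: 4*(((-x) + 1) - 9) = -36.
Step 3. [4*(((-x) + 1) - 9) = -36] LHS = 4·(…); ÷4 both sides. So div: ((-x) + 1) - 9 = -9.
Step 4. [((-x) + 1) - 9 = -9] -9 is outermost — add 9 both sides. So sub: (-x) + 1 = 0.
Step 5. [(-x) + 1 = 0] subtract 1: x sits inside (… + 1) ⇒ sub: -x = -1.
Step 6. [-x = -1] flip signs both sides. So neg: x = 1.

Answer: x ∈ {1}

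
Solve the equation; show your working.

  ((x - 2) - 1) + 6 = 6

Step 1. [((x - 2) - 1) + 6 = 6] the outer +6 inverts by subtracting 6. So sub: (x - 2) - 1 = 0.
Step 2. [(x - 2) - 1 = 0] -1 is outermost — add 1 both sides ⇒ sub: x - 2 = 1.
Step 3. [x - 2 = 1] the outer -2 inverts by adding 2, so sub: x = 3.

Answer: x ∈ {3}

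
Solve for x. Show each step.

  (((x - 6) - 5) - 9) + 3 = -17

Step 1. [(((x - 6) - 5) - 9) + 3 = -17] subtract 3: x sits inside (… + 3), so sub: ((x - 6) - 5) - 9 = -20.
Step 2. [((x - 6) - 5) - 9 = -20] peel the -9: add 9 from each side. So sub: (x - 6) - 5 = -11.
Step 3. [(x - 6) - 5 = -11] add 5: x sits inside (… - 5) ⇒ sub: x - 6 = -6.
Step 4. [x - 6 = -6] peel the -6: add 6 from each side. So sub: x = 0.

Answer: x ∈ {0}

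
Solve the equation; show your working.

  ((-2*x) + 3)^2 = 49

Step 1. [((-2*x) + 3)^2 = 49] √ both sides: 49 ≥ 0 gives two branches. So sqrt: (-2*x) + 3 = 7 or -7.
Step 2. [(-2*x) + 3 = 7 or -7] peel the +3: subtract 3 from each side ⇒ sub: -2*x = 4 or -10.
Step 3. [-2*x = 4 or -10] divide by the outer -2, so div: x = -2 or 5.

Answer: x ∈ {-2, 5}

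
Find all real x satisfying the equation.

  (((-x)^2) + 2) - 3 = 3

Step 1. [(((-x)^2) + 2) - 3 = 3] add 3: x sits inside (… - 3) ⇒ sub: ((-x)^2) + 2 = 6.
Step 2. [((-x)^2) + 2 = 6] subtract 2: x sits inside (… + 2), so sub: (-x)^2 = 4.
Step 3. [(-x)^2 = 4] √ both sides: 4 ≥ 0 gives two branches ⇒ sqrt: -x = 2 or -2.
Step 4. [-x = 2 or -2] LHS negated; negate both sides ⇒ neg: x = -2 or 2.

Answer: x ∈ {-2, 2}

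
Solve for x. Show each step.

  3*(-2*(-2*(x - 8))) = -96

Step 1. [3*(-2*(-2*(x - 8))) = -96] 3·(inner) — divide through by 3 ⇒ div: -2*(-2*(x - 8)) = -32.
Step 2. [-2*(-2*(x - 8)) = -32] -2 out front; divide by -2 ⇒ div: -2*(x - 8) = 16.
Step 3. [-2*(x - 8) = 16] -2 out front; divide by -2 ⇒ div: x - 8 = -8.
Step 4. [x - 8 = -8] peel the -8: add 8 from each side ⇒ sub: x = 0.

Answer: x ∈ {0}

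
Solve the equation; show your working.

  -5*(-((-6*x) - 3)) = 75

Step 1. [-5*(-((-6*x) - 3)) = 75] -5·(inner) — divide through by -5 ⇒ div: -((-6*x) - 3) = -15.
Step 2. [-((-6*x) - 3) = -15] flip signs both sides, so neg: (-6*x) - 3 = 15.
Step 3. [(-6*x) - 3 = 15] 3 comes off first (add 3), so sub: -6*x = 18.
Step 4. [-6*x = 18] leading coefficient -6: divide by -6. So div: x = -3.

Answer: x ∈ {-3}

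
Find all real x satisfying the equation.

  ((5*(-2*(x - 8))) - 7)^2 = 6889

Step 1. [((5*(-2*(x - 8))) - 7)^2 = 6889] 6889 ≥ 0, LHS is (·)² — take ±√ ⇒ sqrt: (5*(-2*(x - 8))) - 7 = 83 or -83.
Step 2. [(5*(-2*(x - 8))) - 7 = 83 or -83] -7 is outermost — add 7 both sides, so sub: 5*(-2*(x - 8)) = 90 or -76.
Step 3. [5*(-2*(x - 8)) = 90 or -76] 5·(inner) — divide through by 5 ⇒ div: -2*(x - 8) = 18 or -76/5.
Step 4. [-2*(x - 8) = 18 or -76/5] -2·(inner) — divide through by -2 ⇒ div: x - 8 = -9 or 38/5.
Step 5. [x - 8 = -9 or 38/5] the outer -8 inverts by adding 8 ⇒ sub: x = -1 or 78/5.

Answer: x ∈ {-1, 78/5}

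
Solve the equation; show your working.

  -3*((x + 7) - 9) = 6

Step 1. [-3*((x + 7) - 9) = 6] divide by the outer -3. So div: (x + 7) - 9 = -2.
Step 2. [(x + 7) - 9 = -2] 9 comes off first (add 9), so sub: x + 7 = 7.
Step 3. [x + 7 = 7] the outer +7 inverts by subtracting 7, so sub: x = 0.

Answer: x ∈ {0}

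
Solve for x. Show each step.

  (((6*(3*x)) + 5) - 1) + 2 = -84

Step 1. [(((6*(3*x)) + 5) - 1) + 2 = -84] 2 comes off first (subtract 2), so sub: ((6*(3*x)) + 5) - 1 = -86.
Step 2. [((6*(3*x)) + 5) - 1 = -86] 1 comes off first (add 1). So sub: (6*(3*x)) + 5 = -85.
Step 3. [(6*(3*x)) + 5 = -85] peel the +5: subtract 5 from each side ⇒ sub: 6*(3*x) = -90.
Step 4. [6*(3*x) = -90] divide by the outer 6. So div: 3*x = -15.
Step 5. [3*x = -15] divide by the outer 3, so div: x = -5.

Answer: x ∈ {-5}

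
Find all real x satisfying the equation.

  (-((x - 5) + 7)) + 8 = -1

Step 1. [(-((x - 5) + 7)) + 8 = -1] the outer +8 inverts by subtracting 8, so sub: -((x - 5) + 7) = -9.
Step 2. [-((x - 5) + 7) = -9] leading − — multiply by −1, so neg: (x - 5) + 7 = 9.
Step 3. [(x - 5) + 7 = 9] +7 is outermost — subtract 7 both sides. So sub: x - 5 = 2.
Step 4. [x - 5 = 2] the outer -5 inverts by adding 5, so sub: x = 7.

Answer: x ∈ {7}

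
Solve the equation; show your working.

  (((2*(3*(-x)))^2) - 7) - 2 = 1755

Step 1. [(((2*(3*(-x)))^2) - 7) - 2 = 1755] add 2: x sits inside (… - 2), so sub: ((2*(3*(-x)))^2) - 7 = 1757.
Step 2. [((2*(3*(-x)))^2) - 7 = 1757] -7 is outermost — add 7 both sides ⇒ sub: (2*(3*(-x)))^2 = 1764.
Step 3. [(2*(3*(-x)))^2 = 1764] 1764 ≥ 0, LHS is (·)² — take ±√, so sqrt: 2*(3*(-x)) = 42 or -42.
Step 4. [2*(3*(-x)) = 42 or -42] 2·(inner) — divide through by 2, so div: 3*(-x) = 21 or -21.
Step 5. [3*(-x) = 21 or -21] LHS = 3·(…); ÷3 both sides ⇒ div: -x = 7 or -7.
Step 6. [-x = 7 or -7] LHS negated; negate both sides, so neg: x = -7 or 7.

Answer: x ∈ {-7, 7}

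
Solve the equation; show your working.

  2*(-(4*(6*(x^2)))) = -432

Step 1. [2*(-(4*(6*(x^2)))) = -432] LHS = 2·(…); ÷2 both sides ⇒ div: -(4*(6*(x^2))) = -216.
Step 2. [-(4*(6*(x^2))) = -216] leading − — multiply by −1. So neg: 4*(6*(x^2)) = 216.
Step 3. [4*(6*(x^2)) = 216] LHS = 4·(…); ÷4 both sides ⇒ div: 6*(x^2) = 54.
Step 4. [6*(x^2) = 54] 6·(inner) — divide through by 6, so div: x^2 = 9.
Step 5. [x^2 = 9] LHS squared, RHS 9 ≥ 0: apply √ (±), so sqrt: x = 3 or -3.

Answer: x ∈ {-3, 3}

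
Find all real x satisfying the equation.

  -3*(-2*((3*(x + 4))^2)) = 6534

Step 1. [-3*(-2*((3*(x + 4))^2)) = 6534] leading coefficient -3: divide by -3 ⇒ div: -2*((3*(x + 4))^2) = -2178.
Step 2. [-2*((3*(x + 4))^2) = -2178] -2 out front; divide by -2 ⇒ div: (3*(x + 4))^2 = 1089.
Step 3. [(3*(x + 4))^2 = 1089] √ both sides: 1089 ≥ 0 gives two branches, so sqrt: 3*(x + 4) = 33 or -33.
Step 4. [3*(x + 4) = 33 or -33] LHS = 3·(…); ÷3 both sides. So div: x + 4 = 11 or -11.
Step 5. [x + 4 = 11 or -11] 4 comes off first (subtract 4). So sub: x = 7 or -15.

Answer: x ∈ {-15, 7}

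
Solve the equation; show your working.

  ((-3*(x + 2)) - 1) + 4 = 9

Step 1. [((-3*(x + 2)) - 1) + 4 = 9] +4 is outermost — subtract 4 both sides. So sub: (-3*(x + 2)) - 1 = 5.
Step 2. [(-3*(x + 2)) - 1 = 5] add 1: x sits inside (… - 1). So sub: -3*(x + 2) = 6.
Step 3. [-3*(x + 2) = 6] LHS = -3·(…); ÷-3 both sides ⇒ div: x + 2 = -2.
Step 4. [x + 2 = -2] 2 comes off first (subtract 2) ⇒ sub: x = -4.

Answer: x ∈ {-4}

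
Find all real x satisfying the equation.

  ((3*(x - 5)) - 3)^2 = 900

Step 1. [((3*(x - 5)) - 3)^2 = 900] √ both sides: 900 ≥ 0 gives two branches. So sqrt: (3*(x - 5)) - 3 = 30 or -30.
Step 2. [(3*(x - 5)) - 3 = 30 or -30] the outer -3 inverts by adding 3 ⇒ sub: 3*(x - 5) = 33 or -27.
Step 3. [3*(x - 5) = 33 or -27] divide by the outer 3. So div: x - 5 = 11 or -9.
Step 4. [x - 5 = 11 or -9] 5 comes off first (add 5) ⇒ sub: x = 16 or -4.

Answer: x ∈ {-4, 16}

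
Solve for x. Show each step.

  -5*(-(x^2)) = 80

Step 1. [-5*(-(x^2)) = 80] divide by the outer -5. So div: -(x^2) = -16.
Step 2. [-(x^2) = -16] flip signs both sides, so neg: x^2 = 16.
Step 3. [x^2 = 16] √ both sides: 16 ≥ 0 gives two branches ⇒ sqrt: x = 4 or -4.

Answer: x ∈ {-4, 4}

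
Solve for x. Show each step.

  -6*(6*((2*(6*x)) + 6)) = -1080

Step 1. [-6*(6*((2*(6*x)) + 6)) = -1080] -6 out front; divide by -6, so div: 6*((2*(6*x)) + 6) = 180.
Step 2. [6*((2*(6*x)) + 6) = 180] 6·(inner) — divide through by 6, so div: (2*(6*x)) + 6 = 30.
Step 3. [(2*(6*x)) + 6 = 30] the outer +6 inverts by subtracting 6. So sub: 2*(6*x) = 24.
Step 4. [2*(6*x) = 24] LHS = 2·(…); ÷2 both sides, so div: 6*x = 12.
Step 5. [6*x = 12] leading coefficient 6: divide by 6, so div: x = 2.

Answer: x ∈ {2}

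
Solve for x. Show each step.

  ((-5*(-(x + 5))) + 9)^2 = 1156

Step 1. [((-5*(-(x + 5))) + 9)^2 = 1156] √ both sides: 1156 ≥ 0 gives two branches ⇒ sqrt: (-5*(-(x + 5))) + 9 = 34 or -34.
Step 2. [(-5*(-(x + 5))) + 9 = 34 or -34] +9 is outermost — subtract 9 both sides, so sub: -5*(-(x + 5)) = 25 or -43.
Step 3. [-5*(-(x + 5)) = 25 or -43] LHS = -5·(…); ÷-5 both sides ⇒ div: -(x + 5) = -5 or 43/5.
Step 4. [-(x + 5) = -5 or 43/5] leading − — multiply by −1. So neg: x + 5 = 5 or -43/5.
Step 5. [x + 5 = 5 or -43/5] +5 is outermost — subtract 5 both sides, so sub: x = 0 or -68/5.

Answer: x ∈ {-68/5, 0}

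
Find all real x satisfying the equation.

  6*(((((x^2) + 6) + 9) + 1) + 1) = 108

Step 1. [6*(((((x^2) + 6) + 9) + 1) + 1) = 108] leading coefficient 6: divide by 6, so div: ((((x^2) + 6) + 9) + 1) + 1 = 18.
Step 2. [((((x^2) + 6) + 9) + 1) + 1 = 18] the outer +1 inverts by subtracting 1 ⇒ sub: (((x^2) + 6) + 9) + 1 = 17.
Step 3. [(((x^2) + 6) + 9) + 1 = 17] subtract 1: x sits inside (… + 1) ⇒ sub: ((x^2) + 6) + 9 = 16.
Step 4. [((x^2) + 6) + 9 = 16] +9 is outermost — subtract 9 both sides, so sub: (x^2) + 6 = 7.
Step 5. [(x^2) + 6 = 7] +6 is outermost — subtract 6 both sides. So sub: x^2 = 1.
Step 6. [x^2 = 1] √ both sides: 1 ≥ 0 gives two branches ⇒ sqrt: x = 1 or -1.

Answer: x ∈ {-1, 1}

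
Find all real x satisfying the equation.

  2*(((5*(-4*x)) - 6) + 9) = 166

Step 1. [2*(((5*(-4*x)) - 6) + 9) = 166] leading coefficient 2: divide by 2. So div: ((5*(-4*x)) - 6) + 9 = 83.
Step 2. [((5*(-4*x)) - 6) + 9 = 83] the outer +9 inverts by subtracting 9, so sub: (5*(-4*x)) - 6 = 74.
Step 3. [(5*(-4*x)) - 6 = 74] 6 comes off first (add 6). So sub: 5*(-4*x) = 80.
Step 4. [5*(-4*x) = 80] divide by the outer 5, so div: -4*x = 16.
Step 5. [-4*x = 16] leading coefficient -4: divide by -4, so div: x = -4.

Answer: x ∈ {-4}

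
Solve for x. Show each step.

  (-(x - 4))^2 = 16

Step 1. [(-(x - 4))^2 = 16] 16 ≥ 0, LHS is (·)² — take ±√ ⇒ sqrt: -(x - 4) = 4 or -4.
Step 2. [-(x - 4) = 4 or -4] flip signs both sides. So neg: x - 4 = -4 or 4.
Step 3. [x - 4 = -4 or 4] -4 is outermost — add 4 both sides ⇒ sub: x = 0 or 8.

Answer: x ∈ {0, 8}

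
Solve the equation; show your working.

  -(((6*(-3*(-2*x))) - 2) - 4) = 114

Step 1. [-(((6*(-3*(-2*x))) - 2) - 4) = 114] LHS negated; negate both sides. So neg: ((6*(-3*(-2*x))) - 2) - 4 = -114.
Step 2. [((6*(-3*(-2*x))) - 2) - 4 = -114] add 4: x sits inside (… - 4), so sub: (6*(-3*(-2*x))) - 2 = -110.
Step 3. [(6*(-3*(-2*x))) - 2 = -110] peel the -2: add 2 from each side ⇒ sub: 6*(-3*(-2*x)) = -108.
Step 4. [6*(-3*(-2*x)) = -108] 6 out front; divide by 6, so div: -3*(-2*x) = -18.
Step 5. [-3*(-2*x) = -18] -3 out front; divide by -3. So div: -2*x = 6.
Step 6. [-2*x = 6] -2·(inner) — divide through by -2 ⇒ div: x = -3.

Answer: x ∈ {-3}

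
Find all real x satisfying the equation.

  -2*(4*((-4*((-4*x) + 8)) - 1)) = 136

Step 1. [-2*(4*((-4*((-4*x) + 8)) - 1)) = 136] -2·(inner) — divide through by -2. So div: 4*((-4*((-4*x) + 8)) - 1) = -68.
Step 2. [4*((-4*((-4*x) + 8)) - 1) = -68] leading coefficient 4: divide by 4 ⇒ div: (-4*((-4*x) + 8)) - 1 = -17.
Step 3. [(-4*((-4*x) + 8)) - 1 = -17] the outer -1 inverts by adding 1, so sub: -4*((-4*x) + 8) = -16.
Step 4. [-4*((-4*x) + 8) = -16] -4·(inner) — divide through by -4. So div: (-4*x) + 8 = 4.
Step 5. [(-4*x) + 8 = 4] the outer +8 inverts by subtracting 8. So sub: -4*x = -4.
Step 6. [-4*x = -4] LHS = -4·(…); ÷-4 both sides. So div: x = 1.

Answer: x ∈ {1}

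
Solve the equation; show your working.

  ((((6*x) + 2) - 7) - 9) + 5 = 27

Step 1. [((((6*x) + 2) - 7) - 9) + 5 = 27] peel the +5: subtract 5 from each side ⇒ sub: (((6*x) + 2) - 7) - 9 = 22.
Step 2. [(((6*x) + 2) - 7) - 9 = 22] add 9: x sits inside (… - 9), so sub: ((6*x) + 2) - 7 = 31.
Step 3. [((6*x) + 2) - 7 = 31] add 7: x sits inside (… - 7). So sub: (6*x) + 2 = 38.
Step 4. [(6*x) + 2 = 38] +2 is outermost — subtract 2 both sides, so sub: 6*x = 36.
Step 5. [6*x = 36] leading coefficient 6: divide by 6, so div: x = 6.

Answer: x ∈ {6}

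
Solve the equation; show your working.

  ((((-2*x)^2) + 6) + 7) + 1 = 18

Step 1. [((((-2*x)^2) + 6) + 7) + 1 = 18] the outer +1 inverts by subtracting 1 ⇒ sub: (((-2*x)^2) + 6) + 7 = 17.
Step 2. [(((-2*x)^2) + 6) + 7 = 17] 7 comes off first (subtract 7). So sub: ((-2*x)^2) + 6 = 10.
Step 3. [((-2*x)^2) + 6 = 10] +6 is outermost — subtract 6 both sides, so sub: (-2*x)^2 = 4.
Step 4. [(-2*x)^2 = 4] √ both sides: 4 ≥ 0 gives two branches, so sqrt: -2*x = 2 or -2.
Step 5. [-2*x = 2 or -2] LHS = -2·(…); ÷-2 both sides, so div: x = -1 or 1.

Answer: x ∈ {-1, 1}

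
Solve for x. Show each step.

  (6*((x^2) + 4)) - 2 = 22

Step 1. [(6*((x^2) + 4)) - 2 = 22] peel the -2: add 2 from each side. So sub: 6*((x^2) + 4) = 24.
Step 2. [6*((x^2) + 4) = 24] 6·(inner) — divide through by 6 ⇒ div: (x^2) + 4 = 4.
Step 3. [(x^2) + 4 = 4] peel the +4: subtract 4 from each side, so sub: x^2 = 0.
Step 4. [x^2 = 0] LHS squared, RHS 0 ≥ 0: apply √ (±) ⇒ sqrt: x = 0.

Answer: x ∈ {0}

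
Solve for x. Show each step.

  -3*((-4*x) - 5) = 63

Step 1. [-3*((-4*x) - 5) = 63] divide by the outer -3 ⇒ div: (-4*x) - 5 = -21.
Step 2. [(-4*x) - 5 = -21] 5 comes off first (add 5), so sub: -4*x = -16.
Step 3. [-4*x = -16] -4·(inner) — divide through by -4, so div: x = 4.

Answer: x ∈ {4}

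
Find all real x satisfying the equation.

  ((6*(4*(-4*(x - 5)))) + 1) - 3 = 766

Step 1. [((6*(4*(-4*(x - 5)))) + 1) - 3 = 766] -3 is outermost — add 3 both sides. So sub: (6*(4*(-4*(x - 5)))) + 1 = 769.
Step 2. [(6*(4*(-4*(x - 5)))) + 1 = 769] subtract 1: x sits inside (… + 1). So sub: 6*(4*(-4*(x - 5))) = 768.
Step 3. [6*(4*(-4*(x - 5))) = 768] LHS = 6·(…); ÷6 both sides. So div: 4*(-4*(x - 5)) = 128.
Step 4. [4*(-4*(x - 5)) = 128] LHS = 4·(…); ÷4 both sides, so div: -4*(x - 5) = 32.
Step 5. [-4*(x - 5) = 32] LHS = -4·(…); ÷-4 both sides, so div: x - 5 = -8.
Step 6. [x - 5 = -8] the outer -5 inverts by adding 5 ⇒ sub: x = -3.

Answer: x ∈ {-3}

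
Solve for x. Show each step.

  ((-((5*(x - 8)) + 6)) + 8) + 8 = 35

Step 1. [((-((5*(x - 8)) + 6)) + 8) + 8 = 35] the outer +8 inverts by subtracting 8 ⇒ sub: (-((5*(x - 8)) + 6)) + 8 = 27.
Step 2. [(-((5*(x - 8)) + 6)) + 8 = 27] 8 comes off first (subtract 8) ⇒ sub: -((5*(x - 8)) + 6) = 19.
Step 3. [-((5*(x - 8)) + 6) = 19] flip signs both sides. So neg: (5*(x - 8)) + 6 = -19.
Step 4. [(5*(x - 8)) + 6 = -19] +6 is outermost — subtract 6 both sides ⇒ sub: 5*(x - 8) = -25.
Step 5. [5*(x - 8) = -25] 5·(inner) — divide through by 5. So div: x - 8 = -5.
Step 6. [x - 8 = -5] 8 comes off first (add 8) ⇒ sub: x = 3.

Answer: x ∈ {3}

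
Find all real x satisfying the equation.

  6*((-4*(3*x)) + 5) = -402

Step 1. [6*((-4*(3*x)) + 5) = -402] 6·(inner) — divide through by 6 ⇒ div: (-4*(3*x)) + 5 = -67.
Step 2. [(-4*(3*x)) + 5 = -67] the outer +5 inverts by subtracting 5 ⇒ sub: -4*(3*x) = -72.
Step 3. [-4*(3*x) = -72] LHS = -4·(…); ÷-4 both sides ⇒ div: 3*x = 18.
Step 4. [3*x = 18] LHS = 3·(…); ÷3 both sides ⇒ div: x = 6.

Answer: x ∈ {6}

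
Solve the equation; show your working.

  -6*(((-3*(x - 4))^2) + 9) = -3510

Step 1. [-6*(((-3*(x - 4))^2) + 9) = -3510] divide by the outer -6 ⇒ div: ((-3*(x - 4))^2) + 9 = 585.
Step 2. [((-3*(x - 4))^2) + 9 = 585] peel the +9: subtract 9 from each side. So sub: (-3*(x - 4))^2 = 576.
Step 3. [(-3*(x - 4))^2 = 576] √ both sides: 576 ≥ 0 gives two branches. So sqrt: -3*(x - 4) = 24 or -24.
Step 4. [-3*(x - 4) = 24 or -24] -3 out front; divide by -3. So div: x - 4 = -8 or 8.
Step 5. [x - 4 = -8 or 8] peel the -4: add 4 from each side. So sub: x = -4 or 12.

Answer: x ∈ {-4, 12}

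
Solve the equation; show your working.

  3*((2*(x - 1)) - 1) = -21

Step 1. [3*((2*(x - 1)) - 1) = -21] 3·(inner) — divide through by 3, so div: (2*(x - 1)) - 1 = -7.
Step 2. [(2*(x - 1)) - 1 = -7] the outer -1 inverts by adding 1, so sub: 2*(x - 1) = -6.
Step 3. [2*(x - 1) = -6] 2·(inner) — divide through by 2, so div: x - 1 = -3.
Step 4. [x - 1 = -3] -1 is outermost — add 1 both sides. So sub: x = -2.

Answer: x ∈ {-2}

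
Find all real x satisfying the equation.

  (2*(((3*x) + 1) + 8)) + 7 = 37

Step 1. [(2*(((3*x) + 1) + 8)) + 7 = 37] 7 comes off first (subtract 7), so sub: 2*(((3*x) + 1) + 8) = 30.
Step 2. [2*(((3*x) + 1) + 8) = 30] LHS = 2·(…); ÷2 both sides, so div: ((3*x) + 1) + 8 = 15.
Step 3. [((3*x) + 1) + 8 = 15] 8 comes off first (subtract 8), so sub: (3*x) + 1 = 7.
Step 4. [(3*x) + 1 = 7] peel the +1: subtract 1 from each side. So sub: 3*x = 6.
Step 5. [3*x = 6] 3 out front; divide by 3. So div: x = 2.

Answer: x ∈ {2}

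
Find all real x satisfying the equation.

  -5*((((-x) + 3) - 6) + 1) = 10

Step 1. [-5*((((-x) + 3) - 6) + 1) = 10] -5·(inner) — divide through by -5. So div: (((-x) + 3) - 6) + 1 = -2.
Step 2. [(((-x) + 3) - 6) + 1 = -2] 1 comes off first (subtract 1) ⇒ sub: ((-x) + 3) - 6 = -3.
Step 3. [((-x) + 3) - 6 = -3] 6 comes off first (add 6). So sub: (-x) + 3 = 3.
Step 4. [(-x) + 3 = 3] subtract 3: x sits inside (… + 3). So sub: -x = 0.
Step 5. [-x = 0] leading − — multiply by −1 ⇒ neg: x = 0.

Answer: x ∈ {0}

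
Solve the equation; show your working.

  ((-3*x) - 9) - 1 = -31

Step 1. [((-3*x) - 9) - 1 = -31] 1 comes off first (add 1), so sub: (-3*x) - 9 = -30.
Step 2. [(-3*x) - 9 = -30] add 9: x sits inside (… - 9). So sub: -3*x = -21.
Step 3. [-3*x = -21] LHS = -3·(…); ÷-3 both sides ⇒ div: x = 7.

Answer: x ∈ {7}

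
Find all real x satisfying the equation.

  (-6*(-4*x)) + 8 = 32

Step 1. [(-6*(-4*x)) + 8 = 32] +8 is outermost — subtract 8 both sides. So sub: -6*(-4*x) = 24.
Step 2. [-6*(-4*x) = 24] leading coefficient -6: divide by -6, so div: -4*x = -4.
Step 3. [-4*x = -4] LHS = -4·(…); ÷-4 both sides ⇒ div: x = 1.

Answer: x ∈ {1}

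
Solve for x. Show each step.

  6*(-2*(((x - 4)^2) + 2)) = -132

Step 1. [6*(-2*(((x - 4)^2) + 2)) = -132] divide by the outer 6, so div: -2*(((x - 4)^2) + 2) = -22.
Step 2. [-2*(((x - 4)^2) + 2) = -22] -2·(inner) — divide through by -2. So div: ((x - 4)^2) + 2 = 11.
Step 3. [((x - 4)^2) + 2 = 11] peel the +2: subtract 2 from each side ⇒ sub: (x - 4)^2 = 9.
Step 4. [(x - 4)^2 = 9] 9 ≥ 0, LHS is (·)² — take ±√, so sqrt: x - 4 = 3 or -3.
Step 5. [x - 4 = 3 or -3] peel the -4: add 4 from each side. So sub: x = 7 or 1.

Answer: x ∈ {1, 7}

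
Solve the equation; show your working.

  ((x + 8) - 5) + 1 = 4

Step 1. [((x + 8) - 5) + 1 = 4] the outer +1 inverts by subtracting 1 ⇒ sub: (x + 8) - 5 = 3.
Step 2. [(x + 8) - 5 = 3] add 5: x sits inside (… - 5) ⇒ sub: x + 8 = 8.
Step 3. [x + 8 = 8] the outer +8 inverts by subtracting 8, so sub: x = 0.

Answer: x ∈ {0}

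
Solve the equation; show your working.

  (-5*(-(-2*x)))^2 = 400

Step 1. [(-5*(-(-2*x)))^2 = 400] LHS squared, RHS 400 ≥ 0: apply √ (±), so sqrt: -5*(-(-2*x)) = 20 or -20.
Step 2. [-5*(-(-2*x)) = 20 or -20] -5 out front; divide by -5 ⇒ div: -(-2*x) = -4 or 4.
Step 3. [-(-2*x) = -4 or 4] LHS negated; negate both sides ⇒ neg: -2*x = 4 or -4.
Step 4. [-2*x = 4 or -4] leading coefficient -2: divide by -2, so div: x = -2 or 2.

Answer: x ∈ {-2, 2}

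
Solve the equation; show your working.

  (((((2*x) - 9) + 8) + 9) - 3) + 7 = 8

Step 1. [(((((2*x) - 9) + 8) + 9) - 3) + 7 = 8] the outer +7 inverts by subtracting 7. So sub: ((((2*x) - 9) + 8) + 9) - 3 = 1.
Step 2. [((((2*x) - 9) + 8) + 9) - 3 = 1] peel the -3: add 3 from each side ⇒ sub: (((2*x) - 9) + 8) + 9 = 4.
Step 3. [(((2*x) - 9) + 8) + 9 = 4] +9 is outermost — subtract 9 both sides ⇒ sub: ((2*x) - 9) + 8 = -5.
Step 4. [((2*x) - 9) + 8 = -5] the outer +8 inverts by subtracting 8. So sub: (2*x) - 9 = -13.
Step 5. [(2*x) - 9 = -13] add 9: x sits inside (… - 9). So sub: 2*x = -4.
Step 6. [2*x = -4] 2 out front; divide by 2 ⇒ div: x = -2.

Answer: x ∈ {-2}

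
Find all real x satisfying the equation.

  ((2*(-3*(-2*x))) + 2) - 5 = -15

Step 1. [((2*(-3*(-2*x))) + 2) - 5 = -15] 5 comes off first (add 5) ⇒ sub: (2*(-3*(-2*x))) + 2 = -10.
Step 2. [(2*(-3*(-2*x))) + 2 = -10] 2 divides every term; factor it out, so factor: (-3*(-2*x)) + 1 = -5.
Step 3. [(-3*(-2*x)) + 1 = -5] subtract 1: x sits inside (… + 1). So sub: -3*(-2*x) = -6.
Step 4. [-3*(-2*x) = -6] divide by the outer -3. So div: -2*x = 2.
Step 5. [-2*x = 2] -2·(inner) — divide through by -2. So div: x = -1.

Answer: x ∈ {-1}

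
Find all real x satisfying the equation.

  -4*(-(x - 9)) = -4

Step 1. [-4*(-(x - 9)) = -4] leading coefficient -4: divide by -4 ⇒ div: -(x - 9) = 1.
Step 2. [-(x - 9) = 1] leading − — multiply by −1. So neg: x - 9 = -1.
Step 3. [x - 9 = -1] 9 comes off first (add 9). So sub: x = 8.

Answer: x ∈ {8}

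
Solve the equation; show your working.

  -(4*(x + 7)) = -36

Step 1. [-(4*(x + 7)) = -36] flip signs both sides ⇒ neg: 4*(x + 7) = 36.
Step 2. [4*(x + 7) = 36] leading coefficient 4: divide by 4, so div: x + 7 = 9.
Step 3. [x + 7 = 9] +7 is outermost — subtract 7 both sides, so sub: x = 2.

Answer: x ∈ {2}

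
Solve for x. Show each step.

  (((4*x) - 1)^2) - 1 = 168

Step 1. [(((4*x) - 1)^2) - 1 = 168] add 1: x sits inside (… - 1). So sub: ((4*x) - 1)^2 = 169.
Step 2. [((4*x) - 1)^2 = 169] 169 ≥ 0, LHS is (·)² — take ±√. So sqrt: (4*x) - 1 = 13 or -13.
Step 3. [(4*x) - 1 = 13 or -13] 1 comes off first (add 1). So sub: 4*x = 14 or -12.
Step 4. [4*x = 14 or -12] divide by the outer 4 ⇒ div: x = 7/2 or -3.

Answer: x ∈ {-3, 7/2}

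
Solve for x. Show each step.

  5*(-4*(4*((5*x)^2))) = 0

Step 1. [5*(-4*(4*((5*x)^2))) = 0] 5·(inner) — divide through by 5. So div: -4*(4*((5*x)^2)) = 0.
Step 2. [-4*(4*((5*x)^2)) = 0] LHS = -4·(…); ÷-4 both sides, so div: 4*((5*x)^2) = 0.
Step 3. [4*((5*x)^2) = 0] divide by the outer 4, so div: (5*x)^2 = 0.
Step 4. [(5*x)^2 = 0] √ both sides: 0 ≥ 0 gives two branches. So sqrt: 5*x = 0.
Step 5. [5*x = 0] 5·(inner) — divide through by 5 ⇒ div: x = 0.

Answer: x ∈ {0}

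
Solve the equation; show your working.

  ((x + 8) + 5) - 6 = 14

Step 1. [((x + 8) + 5) - 6 = 14] add 6: x sits inside (… - 6). So sub: (x + 8) + 5 = 20.
Step 2. [(x + 8) + 5 = 20] peel the +5: subtract 5 from each side ⇒ sub: x + 8 = 15.
Step 3. [x + 8 = 15] subtract 8: x sits inside (… + 8). So sub: x = 7.

Answer: x ∈ {7}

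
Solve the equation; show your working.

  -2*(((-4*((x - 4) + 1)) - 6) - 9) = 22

Step 1. [-2*(((-4*((x - 4) + 1)) - 6) - 9) = 22] -2·(inner) — divide through by -2, so div: ((-4*((x - 4) + 1)) - 6) - 9 = -11.
Step 2. [((-4*((x - 4) + 1)) - 6) - 9 = -11] peel the -9: add 9 from each side ⇒ sub: (-4*((x - 4) + 1)) - 6 = -2.
Step 3. [(-4*((x - 4) + 1)) - 6 = -2] peel the -6: add 6 from each side. So sub: -4*((x - 4) + 1) = 4.
Step 4. [-4*((x - 4) + 1) = 4] divide by the outer -4 ⇒ div: (x - 4) + 1 = -1.
Step 5. [(x - 4) + 1 = -1] 1 comes off first (subtract 1), so sub: x - 4 = -2.
Step 6. [x - 4 = -2] peel the -4: add 4 from each side ⇒ sub: x = 2.

Answer: x ∈ {2}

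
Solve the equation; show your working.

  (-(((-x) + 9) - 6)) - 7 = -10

Step 1. [(-(((-x) + 9) - 6)) - 7 = -10] 7 comes off first (add 7). So sub: -(((-x) + 9) - 6) = -3.
Step 2. [-(((-x) + 9) - 6) = -3] flip signs both sides ⇒ neg: ((-x) + 9) - 6 = 3.
Step 3. [((-x) + 9) - 6 = 3] the outer -6 inverts by adding 6. So sub: (-x) + 9 = 9.
Step 4. [(-x) + 9 = 9] the outer +9 inverts by subtracting 9. So sub: -x = 0.
Step 5. [-x = 0] leading − — multiply by −1, so neg: x = 0.

Answer: x ∈ {0}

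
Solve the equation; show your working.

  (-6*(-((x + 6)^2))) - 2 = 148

Step 1. [(-6*(-((x + 6)^2))) - 2 = 148] add 2: x sits inside (… - 2) ⇒ sub: -6*(-((x + 6)^2)) = 150.
Step 2. [-6*(-((x + 6)^2)) = 150] divide by the outer -6, so div: -((x + 6)^2) = -25.
Step 3. [-((x + 6)^2) = -25] flip signs both sides. So neg: (x + 6)^2 = 25.
Step 4. [(x + 6)^2 = 25] √ both sides: 25 ≥ 0 gives two branches, so sqrt: x + 6 = 5 or -5.
Step 5. [x + 6 = 5 or -5] 6 comes off first (subtract 6). So sub: x = -1 or -11.

Answer: x ∈ {-11, -1}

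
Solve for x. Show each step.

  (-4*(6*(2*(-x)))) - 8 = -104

Step 1. [(-4*(6*(2*(-x)))) - 8 = -104] the outer -8 inverts by adding 8. So sub: -4*(6*(2*(-x))) = -96.
Step 2. [-4*(6*(2*(-x))) = -96] divide by the outer -4. So div: 6*(2*(-x)) = 24.
Step 3. [6*(2*(-x)) = 24] LHS = 6·(…); ÷6 both sides. So div: 2*(-x) = 4.
Step 4. [2*(-x) = 4] 2·(inner) — divide through by 2. So div: -x = 2.
Step 5. [-x = 2] LHS negated; negate both sides, so neg: x = -2.

Answer: x ∈ {-2}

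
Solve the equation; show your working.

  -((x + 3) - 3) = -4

Step 1. [-((x + 3) - 3) = -4] leading − — multiply by −1 ⇒ neg: (x + 3) - 3 = 4.
Step 2. [(x + 3) - 3 = 4] the outer -3 inverts by adding 3, so sub: x + 3 = 7.
Step 3. [x + 3 = 7] +3 is outermost — subtract 3 both sides ⇒ sub: x = 4.

Answer: x ∈ {4}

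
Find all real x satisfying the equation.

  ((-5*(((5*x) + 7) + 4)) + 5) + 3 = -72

Step 1. [((-5*(((5*x) + 7) + 4)) + 5) + 3 = -72] subtract 3: x sits inside (… + 3). So sub: (-5*(((5*x) + 7) + 4)) + 5 = -75.
Step 2. [(-5*(((5*x) + 7) + 4)) + 5 = -75] -5 | LHS and -5 | -75: pull -5 out, so factor: (((5*x) + 7) + 4) - 1 = 15.
Step 3. [(((5*x) + 7) + 4) - 1 = 15] the outer -1 inverts by adding 1 ⇒ sub: ((5*x) + 7) + 4 = 16.
Step 4. [((5*x) + 7) + 4 = 16] the outer +4 inverts by subtracting 4 ⇒ sub: (5*x) + 7 = 12.
Step 5. [(5*x) + 7 = 12] 7 comes off first (subtract 7). So sub: 5*x = 5.
Step 6. [5*x = 5] divide by the outer 5, so div: x = 1.

Answer: x ∈ {1}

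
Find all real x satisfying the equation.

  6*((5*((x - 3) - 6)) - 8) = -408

Step 1. [6*((5*((x - 3) - 6)) - 8) = -408] LHS = 6·(…); ÷6 both sides. So div: (5*((x - 3) - 6)) - 8 = -68.
Step 2. [(5*((x - 3) - 6)) - 8 = -68] -8 is outermost — add 8 both sides ⇒ sub: 5*((x - 3) - 6) = -60.
Step 3. [5*((x - 3) - 6) = -60] divide by the outer 5, so div: (x - 3) - 6 = -12.
Step 4. [(x - 3) - 6 = -12] 6 comes off first (add 6). So sub: x - 3 = -6.
Step 5. [x - 3 = -6] peel the -3: add 3 from each side ⇒ sub: x = -3.

Answer: x ∈ {-3}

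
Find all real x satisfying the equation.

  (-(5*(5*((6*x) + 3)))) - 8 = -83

Step 1. [(-(5*(5*((6*x) + 3)))) - 8 = -83] the outer -8 inverts by adding 8 ⇒ sub: -(5*(5*((6*x) + 3))) = -75.
Step 2. [-(5*(5*((6*x) + 3))) = -75] flip signs both sides ⇒ neg: 5*(5*((6*x) + 3)) = 75.
Step 3. [5*(5*((6*x) + 3)) = 75] 5 out front; divide by 5, so div: 5*((6*x) + 3) = 15.
Step 4. [5*((6*x) + 3) = 15] leading coefficient 5: divide by 5. So div: (6*x) + 3 = 3.
Step 5. [(6*x) + 3 = 3] peel the +3: subtract 3 from each side. So sub: 6*x = 0.
Step 6. [6*x = 0] divide by the outer 6. So div: x = 0.

Answer: x ∈ {0}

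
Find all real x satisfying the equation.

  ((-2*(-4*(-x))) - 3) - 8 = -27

Step 1. [((-2*(-4*(-x))) - 3) - 8 = -27] 8 comes off first (add 8), so sub: (-2*(-4*(-x))) - 3 = -19.
Step 2. [(-2*(-4*(-x))) - 3 = -19] the outer -3 inverts by adding 3, so sub: -2*(-4*(-x)) = -16.
Step 3. [-2*(-4*(-x)) = -16] divide by the outer -2. So div: -4*(-x) = 8.
Step 4. [-4*(-x) = 8] -4·(inner) — divide through by -4. So div: -x = -2.
Step 5. [-x = -2] flip signs both sides ⇒ neg: x = 2.

Answer: x ∈ {2}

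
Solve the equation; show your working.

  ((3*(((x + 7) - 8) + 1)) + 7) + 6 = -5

Step 1. [((3*(((x + 7) - 8) + 1)) + 7) + 6 = -5] 6 comes off first (subtract 6), so sub: (3*(((x + 7) - 8) + 1)) + 7 = -11.
Step 2. [(3*(((x + 7) - 8) + 1)) + 7 = -11] 7 comes off first (subtract 7). So sub: 3*(((x + 7) - 8) + 1) = -18.
Step 3. [3*(((x + 7) - 8) + 1) = -18] divide by the outer 3. So div: ((x + 7) - 8) + 1 = -6.
Step 4. [((x + 7) - 8) + 1 = -6] +1 is outermost — subtract 1 both sides ⇒ sub: (x + 7) - 8 = -7.
Step 5. [(x + 7) - 8 = -7] 8 comes off first (add 8) ⇒ sub: x + 7 = 1.
Step 6. [x + 7 = 1] 7 comes off first (subtract 7). So sub: x = -6.

Answer: x ∈ {-6}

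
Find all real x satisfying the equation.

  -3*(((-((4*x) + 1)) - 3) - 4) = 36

Step 1. [-3*(((-((4*x) + 1)) - 3) - 4) = 36] -3·(inner) — divide through by -3 ⇒ div: ((-((4*x) + 1)) - 3) - 4 = -12.
Step 2. [((-((4*x) + 1)) - 3) - 4 = -12] 4 comes off first (add 4), so sub: (-((4*x) + 1)) - 3 = -8.
Step 3. [(-((4*x) + 1)) - 3 = -8] the outer -3 inverts by adding 3 ⇒ sub: -((4*x) + 1) = -5.
Step 4. [-((4*x) + 1) = -5] leading − — multiply by −1. So neg: (4*x) + 1 = 5.
Step 5. [(4*x) + 1 = 5] peel the +1: subtract 1 from each side, so sub: 4*x = 4.
Step 6. [4*x = 4] divide by the outer 4, so div: x = 1.

Answer: x ∈ {1}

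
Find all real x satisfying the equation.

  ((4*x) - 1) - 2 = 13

Step 1. [((4*x) - 1) - 2 = 13] peel the -2: add 2 from each side, so sub: (4*x) - 1 = 15.
Step 2. [(4*x) - 1 = 15] -1 is outermost — add 1 both sides ⇒ sub: 4*x = 16.
Step 3. [4*x = 16] LHS = 4·(…); ÷4 both sides. So div: x = 4.

Answer: x ∈ {4}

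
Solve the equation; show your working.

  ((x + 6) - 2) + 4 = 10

Step 1. [((x + 6) - 2) + 4 = 10] peel the +4: subtract 4 from each side, so sub: (x + 6) - 2 = 6.
Step 2. [(x + 6) - 2 = 6] add 2: x sits inside (… - 2). So sub: x + 6 = 8.
Step 3. [x + 6 = 8] subtract 6: x sits inside (… + 6) ⇒ sub: x = 2.

Answer: x ∈ {2}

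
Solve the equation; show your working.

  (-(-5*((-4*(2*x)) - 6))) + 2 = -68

Step 1. [(-(-5*((-4*(2*x)) - 6))) + 2 = -68] 2 comes off first (subtract 2), so sub: -(-5*((-4*(2*x)) - 6)) = -70.
Step 2. [-(-5*((-4*(2*x)) - 6)) = -70] LHS negated; negate both sides, so neg: -5*((-4*(2*x)) - 6) = 70.
Step 3. [-5*((-4*(2*x)) - 6) = 70] leading coefficient -5: divide by -5, so div: (-4*(2*x)) - 6 = -14.
Step 4. [(-4*(2*x)) - 6 = -14] the outer -6 inverts by adding 6. So sub: -4*(2*x) = -8.
Step 5. [-4*(2*x) = -8] -4·(inner) — divide through by -4, so div: 2*x = 2.
Step 6. [2*x = 2] 2·(inner) — divide through by 2, so div: x = 1.

Answer: x ∈ {1}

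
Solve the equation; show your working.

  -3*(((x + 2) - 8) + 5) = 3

Step 1. [-3*(((x + 2) - 8) + 5) = 3] divide by the outer -3 ⇒ div: ((x + 2) - 8) + 5 = -1.
Step 2. [((x + 2) - 8) + 5 = -1] subtract 5: x sits inside (… + 5) ⇒ sub: (x + 2) - 8 = -6.
Step 3. [(x + 2) - 8 = -6] peel the -8: add 8 from each side. So sub: x + 2 = 2.
Step 4. [x + 2 = 2] +2 is outermost — subtract 2 both sides, so sub: x = 0.

Answer: x ∈ {0}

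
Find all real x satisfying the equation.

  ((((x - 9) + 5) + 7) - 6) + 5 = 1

Step 1. [((((x - 9) + 5) + 7) - 6) + 5 = 1] 5 comes off first (subtract 5) ⇒ sub: (((x - 9) + 5) + 7) - 6 = -4.
Step 2. [(((x - 9) + 5) + 7) - 6 = -4] 6 comes off first (add 6), so sub: ((x - 9) + 5) + 7 = 2.
Step 3. [((x - 9) + 5) + 7 = 2] the outer +7 inverts by subtracting 7. So sub: (x - 9) + 5 = -5.
Step 4. [(x - 9) + 5 = -5] +5 is outermost — subtract 5 both sides, so sub: x - 9 = -10.
Step 5. [x - 9 = -10] peel the -9: add 9 from each side. So sub: x = -1.

Answer: x ∈ {-1}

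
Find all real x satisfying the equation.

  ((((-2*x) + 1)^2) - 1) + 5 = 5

Step 1. [((((-2*x) + 1)^2) - 1) + 5 = 5] peel the +5: subtract 5 from each side ⇒ sub: (((-2*x) + 1)^2) - 1 = 0.
Step 2. [(((-2*x) + 1)^2) - 1 = 0] add 1: x sits inside (… - 1). So sub: ((-2*x) + 1)^2 = 1.
Step 3. [((-2*x) + 1)^2 = 1] LHS squared, RHS 1 ≥ 0: apply √ (±), so sqrt: (-2*x) + 1 = 1 or -1.
Step 4. [(-2*x) + 1 = 1 or -1] peel the +1: subtract 1 from each side ⇒ sub: -2*x = 0 or -2.
Step 5. [-2*x = 0 or -2] -2·(inner) — divide through by -2, so div: x = 0 or 1.

Answer: x ∈ {0, 1}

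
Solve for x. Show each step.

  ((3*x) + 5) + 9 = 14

Step 1. [((3*x) + 5) + 9 = 14] +9 is outermost — subtract 9 both sides ⇒ sub: (3*x) + 5 = 5.
Step 2. [(3*x) + 5 = 5] 5 comes off first (subtract 5) ⇒ sub: 3*x = 0.
Step 3. [3*x = 0] 3 out front; divide by 3. So div: x = 0.

Answer: x ∈ {0}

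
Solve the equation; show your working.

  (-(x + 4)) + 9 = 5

Step 1. [(-(x + 4)) + 9 = 5] subtract 9: x sits inside (… + 9). So sub: -(x + 4) = -4.
Step 2. [-(x + 4) = -4] flip signs both sides. So neg: x + 4 = 4.
Step 3. [x + 4 = 4] 4 comes off first (subtract 4) ⇒ sub: x = 0.

Answer: x ∈ {0}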